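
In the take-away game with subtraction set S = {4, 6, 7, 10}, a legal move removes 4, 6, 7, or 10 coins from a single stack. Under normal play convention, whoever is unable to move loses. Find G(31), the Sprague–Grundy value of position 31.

0

G(0) = 0
G(1) = mex{} = 0
G(2) = mex{} = 0
G(3) = mex{} = 0
G(4) = mex{0} = 1
G(5) = mex{0} = 1
G(6) = mex{0,0} = 1
G(7) = mex{0,0,0} = 1
G(8) = mex{1,0,0} = 2
G(9) = mex{1,0,0} = 2
G(10) = mex{1,1,0,0} = 2
G(11) = mex{1,1,1,0} = 2
G(12) = mex{2,1,1,0} = 3
G(13) = mex{2,1,1,0} = 3
G(14) = mex{2,2,1,1} = 0
G(15) = mex{2,2,2,1} = 0
G(16) = mex{3,2,2,1} = 0
G(17) = mex{3,2,2,1} = 0
G(18) = mex{0,3,2,2} = 1
G(19) = mex{0,3,3,2} = 1
G(20) = mex{0,0,3,2} = 1
G(21) = mex{0,0,0,2} = 1
G(22) = mex{1,0,0,3} = 2
G(23) = mex{1,0,0,3} = 2
G(24) = mex{1,1,0,0} = 2
G(25) = mex{1,1,1,0} = 2
G(26) = mex{2,1,1,0} = 3
G(27) = mex{2,1,1,0} = 3
G(28) = mex{2,2,1,1} = 0
G(29) = mex{2,2,2,1} = 0
G(30) = mex{3,2,2,1} = 0
G(31) = mex{3,2,2,1} = 0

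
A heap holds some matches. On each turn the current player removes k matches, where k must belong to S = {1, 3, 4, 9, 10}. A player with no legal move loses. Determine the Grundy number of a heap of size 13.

0

n :  0  1  2  3  4  5  6  7  8  9 10 11 12 13
G :  0  1  0  1  2  3  2  0  1  4  3  2  3  0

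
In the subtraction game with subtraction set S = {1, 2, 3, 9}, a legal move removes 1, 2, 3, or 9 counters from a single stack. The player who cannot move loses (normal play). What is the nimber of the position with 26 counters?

2

G(0) = 0
G(1) = mex{0} = 1
G(2) = mex{1,0} = 2
G(3) = mex{2,1,0} = 3
G(4) = mex{3,2,1} = 0
G(5) = mex{0,3,2} = 1
G(6) = mex{1,0,3} = 2
G(7) = mex{2,1,0} = 3
G(8) = mex{3,2,1} = 0
G(9) = mex{0,3,2,0} = 1
G(10) = mex{1,0,3,1} = 2
G(11) = mex{2,1,0,2} = 3
G(12) = mex{3,2,1,3} = 0
G(13) = mex{0,3,2,0} = 1
G(14) = mex{1,0,3,1} = 2
G(15) = mex{2,1,0,2} = 3
G(16) = mex{3,2,1,3} = 0
G(17) = mex{0,3,2,0} = 1
G(18) = mex{1,0,3,1} = 2
G(19) = mex{2,1,0,2} = 3
G(20) = mex{3,2,1,3} = 0
G(21) = mex{0,3,2,0} = 1
G(22) = mex{1,0,3,1} = 2
G(23) = mex{2,1,0,2} = 3
G(24) = mex{3,2,1,3} = 0
G(25) = mex{0,3,2,0} = 1
G(26) = mex{1,0,3,1} = 2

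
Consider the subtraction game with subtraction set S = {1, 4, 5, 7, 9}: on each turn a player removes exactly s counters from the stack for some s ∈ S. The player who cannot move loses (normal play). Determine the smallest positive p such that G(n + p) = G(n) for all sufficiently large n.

n :  0  1  2  3  4  5  6  7  8  9 10 11 12 13 14 15 16 17 18
G :  0  1  0  1  2  3  2  3  0  1  0  1  2  3  2  3  0  1  0
G(n+8) = G(n) holds for n = 0,…,8 (a full window of length max(S) = 9), so the sequence is purely periodic with period 8.

8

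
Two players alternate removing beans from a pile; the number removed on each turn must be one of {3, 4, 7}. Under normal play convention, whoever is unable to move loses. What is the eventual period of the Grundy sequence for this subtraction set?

10

n :  0  1  2  3  4  5  6  7  8  9 10 11 12 13 14 15 16 17 18 19 20 21
G :  0  0  0  1  1  1  2  2  2  3  0  0  0  1  1  1  2  2  2  3  0  0
G(n+10) = G(n) holds for n = 0,…,6 (a full window of length max(S) = 7), so the sequence is purely periodic with period 10.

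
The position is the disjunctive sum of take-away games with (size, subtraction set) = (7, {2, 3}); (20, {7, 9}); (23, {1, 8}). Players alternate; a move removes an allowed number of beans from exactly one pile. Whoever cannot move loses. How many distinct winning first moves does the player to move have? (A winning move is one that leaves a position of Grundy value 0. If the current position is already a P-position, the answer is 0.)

0

Pile A, S = {2, 3}:
n : 0 1 2 3 4 5 6 7
G : 0 0 1 1 2 0 0 1
G_A(7) = 1.
Pile B, S = {7, 9}:
n :  0  1  2  3  4  5  6  7  8  9 10 11 12 13 14 15 16 17 18 19 20
G :  0  0  0  0  0  0  0  1  1  1  1  1  1  1  2  2  0  0  0  0  0
G_B(20) = 0.
Pile C, S = {1, 8}:
G(0) = 0
G(1) = mex{0} = 1
G(2) = mex{1} = 0
G(3) = mex{0} = 1
G(4) = mex{1} = 0
G(5) = mex{0} = 1
G(6) = mex{1} = 0
G(7) = mex{0} = 1
G(8) = mex{1,0} = 2
G(9) = mex{2,1} = 0
G(10) = mex{0,0} = 1
G(11) = mex{1,1} = 0
G(12) = mex{0,0} = 1
G(13) = mex{1,1} = 0
G(14) = mex{0,0} = 1
G(15) = mex{1,1} = 0
G(16) = mex{0,2} = 1
G(17) = mex{1,0} = 2
G(18) = mex{2,1} = 0
G(19) = mex{0,0} = 1
G(20) = mex{1,1} = 0
G(21) = mex{0,0} = 1
G(22) = mex{1,1} = 0
G(23) = mex{0,0} = 1
G_C(23) = 1.
Combined Grundy value = 1 ⊕ 0 ⊕ 1 = 0.
A winning move leaves total XOR = 0, i.e. changes one component's Grundy value g to g ⊕ X where X is the current total.
Pile A: target g' = 1⊕0 = 1, but every legal move changes the Grundy value (mex property), so 0 moves.
Pile B: target g' = 0⊕0 = 0, but every legal move changes the Grundy value (mex property), so 0 moves.
Pile C: target g' = 1⊕0 = 1, but every legal move changes the Grundy value (mex property), so 0 moves.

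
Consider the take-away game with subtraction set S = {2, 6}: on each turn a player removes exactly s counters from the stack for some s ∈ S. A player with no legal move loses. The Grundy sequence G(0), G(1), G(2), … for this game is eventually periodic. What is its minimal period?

4

G(0) = 0
G(1) = mex{} = 0
G(2) = mex{0} = 1
G(3) = mex{0} = 1
G(4) = mex{1} = 0
G(5) = mex{1} = 0
G(6) = mex{0,0} = 1
G(7) = mex{0,0} = 1
G(8) = mex{1,1} = 0
G(9) = mex{1,1} = 0
G(10) = mex{0,0} = 1
G(11) = mex{0,0} = 1
G(12) = mex{1,1} = 0
G(13) = mex{1,1} = 0
G(14) = mex{0,0} = 1
G(n+4) = G(n) holds for n = 0,…,5 (a full window of length max(S) = 6), so the sequence is purely periodic with period 4.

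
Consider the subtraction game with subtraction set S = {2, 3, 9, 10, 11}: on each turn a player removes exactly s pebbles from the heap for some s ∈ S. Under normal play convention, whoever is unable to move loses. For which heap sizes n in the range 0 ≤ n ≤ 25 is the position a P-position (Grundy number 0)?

n :  0  1  2  3  4  5  6  7  8  9 10 11 12 13 14 15 16 17 18 19 20 21 22 23 24 25
G :  0  0  1  1  2  0  0  1  1  2  2  3  3  0  4  1  2  2  0  0  1  1  2  2  3  0
P-positions are exactly the n with G(n) = 0.

0, 1, 5, 6, 13, 18, 19, 25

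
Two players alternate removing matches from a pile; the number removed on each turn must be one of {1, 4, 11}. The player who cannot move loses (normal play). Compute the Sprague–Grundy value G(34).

n :  0  1  2  3  4  5  6  7  8  9 10 11 12 13 14 15 16 17 18 19 20 21 22 23 24 25 26 27 28 29 30 31 32 33 34
G :  0  1  0  1  2  0  1  0  1  2  0  1  0  1  2  0  1  0  1  2  0  1  0  1  2  0  1  0  1  2  0  1  0  1  2

2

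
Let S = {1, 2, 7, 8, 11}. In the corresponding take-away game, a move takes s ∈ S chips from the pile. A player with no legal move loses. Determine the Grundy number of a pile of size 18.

0

G(0) = 0
G(1) = mex{0} = 1
G(2) = mex{1,0} = 2
G(3) = mex{2,1} = 0
G(4) = mex{0,2} = 1
G(5) = mex{1,0} = 2
G(6) = mex{2,1} = 0
G(7) = mex{0,2,0} = 1
G(8) = mex{1,0,1,0} = 2
G(9) = mex{2,1,2,1} = 0
G(10) = mex{0,2,0,2} = 1
G(11) = mex{1,0,1,0,0} = 2
G(12) = mex{2,1,2,1,1} = 0
G(13) = mex{0,2,0,2,2} = 1
G(14) = mex{1,0,1,0,0} = 2
G(15) = mex{2,1,2,1,1} = 0
G(16) = mex{0,2,0,2,2} = 1
G(17) = mex{1,0,1,0,0} = 2
G(18) = mex{2,1,2,1,1} = 0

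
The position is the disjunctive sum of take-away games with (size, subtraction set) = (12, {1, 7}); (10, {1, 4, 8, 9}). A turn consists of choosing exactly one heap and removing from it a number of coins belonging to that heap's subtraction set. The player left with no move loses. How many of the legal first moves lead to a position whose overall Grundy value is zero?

Heap A, S = {1, 7}:
G(0) = 0
G(1) = mex{0} = 1
G(2) = mex{1} = 0
G(3) = mex{0} = 1
G(4) = mex{1} = 0
G(5) = mex{0} = 1
G(6) = mex{1} = 0
G(7) = mex{0,0} = 1
G(8) = mex{1,1} = 0
G(9) = mex{0,0} = 1
G(10) = mex{1,1} = 0
G(11) = mex{0,0} = 1
G(12) = mex{1,1} = 0
G_A(12) = 0.
Heap B, S = {1, 4, 8, 9}:
n :  0  1  2  3  4  5  6  7  8  9 10
G :  0  1  0  1  2  0  1  0  1  2  3
G_B(10) = 3.
Combined Grundy value = 0 ⊕ 3 = 3.
A winning move leaves total XOR = 0, i.e. changes one component's Grundy value g to g ⊕ X where X is the current total.
Heap A: need g' = 0⊕3 = 3. Options: 12−1→G=1, 12−7→G=1. Hits: 0.
Heap B: need g' = 3⊕3 = 0. Options: 10−1→G=2, 10−4→G=1, 10−8→G=0, 10−9→G=1. Hits: 1.

1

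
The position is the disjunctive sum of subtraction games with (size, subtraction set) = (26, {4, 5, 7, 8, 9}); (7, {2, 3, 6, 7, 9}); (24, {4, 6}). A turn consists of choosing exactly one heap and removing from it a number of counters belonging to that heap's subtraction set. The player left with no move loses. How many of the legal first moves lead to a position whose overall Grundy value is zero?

0

Heap A, S = {4, 5, 7, 8, 9}:
G(0) = 0
G(1) = mex{} = 0
G(2) = mex{} = 0
G(3) = mex{} = 0
G(4) = mex{0} = 1
G(5) = mex{0,0} = 1
G(6) = mex{0,0} = 1
G(7) = mex{0,0,0} = 1
G(8) = mex{1,0,0,0} = 2
G(9) = mex{1,1,0,0,0} = 2
G(10) = mex{1,1,0,0,0} = 2
G(11) = mex{1,1,1,0,0} = 2
G(12) = mex{2,1,1,1,0} = 3
G(13) = mex{2,2,1,1,1} = 0
G(14) = mex{2,2,1,1,1} = 0
G(15) = mex{2,2,2,1,1} = 0
G(16) = mex{3,2,2,2,1} = 0
G(17) = mex{0,3,2,2,2} = 1
G(18) = mex{0,0,2,2,2} = 1
G(19) = mex{0,0,3,2,2} = 1
G(20) = mex{0,0,0,3,2} = 1
G(21) = mex{1,0,0,0,3} = 2
G(22) = mex{1,1,0,0,0} = 2
G(23) = mex{1,1,0,0,0} = 2
G(24) = mex{1,1,1,0,0} = 2
G(25) = mex{2,1,1,1,0} = 3
G(26) = mex{2,2,1,1,1} = 0
G_A(26) = 0.
Heap B, S = {2, 3, 6, 7, 9}:
n : 0 1 2 3 4 5 6 7
G : 0 0 1 1 2 0 3 1
G_B(7) = 1.
Heap C, S = {4, 6}:
G(0) = 0
G(1) = mex{} = 0
G(2) = mex{} = 0
G(3) = mex{} = 0
G(4) = mex{0} = 1
G(5) = mex{0} = 1
G(6) = mex{0,0} = 1
G(7) = mex{0,0} = 1
G(8) = mex{1,0} = 2
G(9) = mex{1,0} = 2
G(10) = mex{1,1} = 0
G(11) = mex{1,1} = 0
G(12) = mex{2,1} = 0
G(13) = mex{2,1} = 0
G(14) = mex{0,2} = 1
G(15) = mex{0,2} = 1
G(16) = mex{0,0} = 1
G(17) = mex{0,0} = 1
G(18) = mex{1,0} = 2
G(19) = mex{1,0} = 2
G(20) = mex{1,1} = 0
G(21) = mex{1,1} = 0
G(22) = mex{2,1} = 0
G(23) = mex{2,1} = 0
G(24) = mex{0,2} = 1
G_C(24) = 1.
Combined Grundy value = 0 ⊕ 1 ⊕ 1 = 0.
A winning move leaves total XOR = 0, i.e. changes one component's Grundy value g to g ⊕ X where X is the current total.
Heap A: target g' = 0⊕0 = 0, but every legal move changes the Grundy value (mex property), so 0 moves.
Heap B: target g' = 1⊕0 = 1, but every legal move changes the Grundy value (mex property), so 0 moves.
Heap C: target g' = 1⊕0 = 1, but every legal move changes the Grundy value (mex property), so 0 moves.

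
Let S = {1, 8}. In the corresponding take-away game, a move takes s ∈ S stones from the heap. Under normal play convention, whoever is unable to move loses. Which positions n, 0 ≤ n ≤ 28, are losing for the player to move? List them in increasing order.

0, 2, 4, 6, 9, 11, 13, 15, 18, 20, 22, 24, 27

n :  0  1  2  3  4  5  6  7  8  9 10 11 12 13 14 15 16 17 18 19 20 21 22 23 24 25 26 27 28
G :  0  1  0  1  0  1  0  1  2  0  1  0  1  0  1  0  1  2  0  1  0  1  0  1  0  1  2  0  1
P-positions are exactly the n with G(n) = 0.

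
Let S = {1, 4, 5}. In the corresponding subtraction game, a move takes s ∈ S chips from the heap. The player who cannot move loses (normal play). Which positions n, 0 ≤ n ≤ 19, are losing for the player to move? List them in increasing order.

0, 2, 8, 10, 16, 18

n :  0  1  2  3  4  5  6  7  8  9 10 11 12 13 14 15 16 17 18 19
G :  0  1  0  1  2  3  2  3  0  1  0  1  2  3  2  3  0  1  0  1
P-positions are exactly the n with G(n) = 0.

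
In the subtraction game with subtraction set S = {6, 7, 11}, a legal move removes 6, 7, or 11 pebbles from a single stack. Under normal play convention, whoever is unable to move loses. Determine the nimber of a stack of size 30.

G(0) = 0
G(1) = mex{} = 0
G(2) = mex{} = 0
G(3) = mex{} = 0
G(4) = mex{} = 0
G(5) = mex{} = 0
G(6) = mex{0} = 1
G(7) = mex{0,0} = 1
G(8) = mex{0,0} = 1
G(9) = mex{0,0} = 1
G(10) = mex{0,0} = 1
G(11) = mex{0,0,0} = 1
G(12) = mex{1,0,0} = 2
G(13) = mex{1,1,0} = 2
G(14) = mex{1,1,0} = 2
G(15) = mex{1,1,0} = 2
G(16) = mex{1,1,0} = 2
G(17) = mex{1,1,1} = 0
G(18) = mex{2,1,1} = 0
G(19) = mex{2,2,1} = 0
G(20) = mex{2,2,1} = 0
G(21) = mex{2,2,1} = 0
G(22) = mex{2,2,1} = 0
G(23) = mex{0,2,2} = 1
G(24) = mex{0,0,2} = 1
G(25) = mex{0,0,2} = 1
G(26) = mex{0,0,2} = 1
G(27) = mex{0,0,2} = 1
G(28) = mex{0,0,0} = 1
G(29) = mex{1,0,0} = 2
G(30) = mex{1,1,0} = 2

2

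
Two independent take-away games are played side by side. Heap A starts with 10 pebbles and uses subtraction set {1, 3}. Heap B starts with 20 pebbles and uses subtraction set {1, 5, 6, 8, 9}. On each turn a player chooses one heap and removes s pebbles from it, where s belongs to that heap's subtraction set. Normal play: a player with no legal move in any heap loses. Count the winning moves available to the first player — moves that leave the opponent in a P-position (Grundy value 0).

1

Heap A, S = {1, 3}:
G(0) = 0
G(1) = mex{0} = 1
G(2) = mex{1} = 0
G(3) = mex{0,0} = 1
G(4) = mex{1,1} = 0
G(5) = mex{0,0} = 1
G(6) = mex{1,1} = 0
G(7) = mex{0,0} = 1
G(8) = mex{1,1} = 0
G(9) = mex{0,0} = 1
G(10) = mex{1,1} = 0
G_A(10) = 0.
Heap B, S = {1, 5, 6, 8, 9}:
G(0) = 0
G(1) = mex{0} = 1
G(2) = mex{1} = 0
G(3) = mex{0} = 1
G(4) = mex{1} = 0
G(5) = mex{0,0} = 1
G(6) = mex{1,1,0} = 2
G(7) = mex{2,0,1} = 3
G(8) = mex{3,1,0,0} = 2
G(9) = mex{2,0,1,1,0} = 3
G(10) = mex{3,1,0,0,1} = 2
G(11) = mex{2,2,1,1,0} = 3
G(12) = mex{3,3,2,0,1} = 4
G(13) = mex{4,2,3,1,0} = 5
G(14) = mex{5,3,2,2,1} = 0
G(15) = mex{0,2,3,3,2} = 1
G(16) = mex{1,3,2,2,3} = 0
G(17) = mex{0,4,3,3,2} = 1
G(18) = mex{1,5,4,2,3} = 0
G(19) = mex{0,0,5,3,2} = 1
G(20) = mex{1,1,0,4,3} = 2
G_B(20) = 2.
Combined Grundy value = 0 ⊕ 2 = 2.
A winning move leaves total XOR = 0, i.e. changes one component's Grundy value g to g ⊕ X where X is the current total.
Heap A: need g' = 0⊕2 = 2. Options: 10−1→G=1, 10−3→G=1. Hits: 0.
Heap B: need g' = 2⊕2 = 0. Options: 20−1→G=1, 20−5→G=1, 20−6→G=0, 20−8→G=4, 20−9→G=3. Hits: 1.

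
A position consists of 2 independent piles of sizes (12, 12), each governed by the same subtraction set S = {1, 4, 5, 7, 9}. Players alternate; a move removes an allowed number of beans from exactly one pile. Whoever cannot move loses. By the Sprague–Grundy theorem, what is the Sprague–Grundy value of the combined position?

All piles use S = {1, 4, 5, 7, 9}:
n :  0  1  2  3  4  5  6  7  8  9 10 11 12
G :  0  1  0  1  2  3  2  3  0  1  0  1  2
Pile A: G(12) = 2.
Pile B: G(12) = 2.
Combined Grundy value = 2 ⊕ 2 = 0.

0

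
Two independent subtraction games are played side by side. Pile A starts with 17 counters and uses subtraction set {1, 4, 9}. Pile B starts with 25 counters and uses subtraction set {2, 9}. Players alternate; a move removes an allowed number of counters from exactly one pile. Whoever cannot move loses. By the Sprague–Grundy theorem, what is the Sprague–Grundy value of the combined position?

1

Pile A, S = {1, 4, 9}:
n :  0  1  2  3  4  5  6  7  8  9 10 11 12 13 14 15 16 17
G :  0  1  0  1  2  0  1  0  1  2  0  1  0  1  2  0  1  0
G_A(17) = 0.
Pile B, S = {2, 9}:
G(0) = 0
G(1) = mex{} = 0
G(2) = mex{0} = 1
G(3) = mex{0} = 1
G(4) = mex{1} = 0
G(5) = mex{1} = 0
G(6) = mex{0} = 1
G(7) = mex{0} = 1
G(8) = mex{1} = 0
G(9) = mex{1,0} = 2
G(10) = mex{0,0} = 1
G(11) = mex{2,1} = 0
G(12) = mex{1,1} = 0
G(13) = mex{0,0} = 1
G(14) = mex{0,0} = 1
G(15) = mex{1,1} = 0
G(16) = mex{1,1} = 0
G(17) = mex{0,0} = 1
G(18) = mex{0,2} = 1
G(19) = mex{1,1} = 0
G(20) = mex{1,0} = 2
G(21) = mex{0,0} = 1
G(22) = mex{2,1} = 0
G(23) = mex{1,1} = 0
G(24) = mex{0,0} = 1
G(25) = mex{0,0} = 1
G_B(25) = 1.
Combined Grundy value = 0 ⊕ 1 = 1.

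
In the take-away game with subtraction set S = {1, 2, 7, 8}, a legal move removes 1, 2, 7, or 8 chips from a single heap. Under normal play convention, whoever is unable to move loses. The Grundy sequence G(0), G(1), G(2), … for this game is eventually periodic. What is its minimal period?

3

n :  0  1  2  3  4  5  6  7  8  9 10 11 12 13 14
G :  0  1  2  0  1  2  0  1  2  0  1  2  0  1  2
G(n+3) = G(n) holds for n = 0,…,7 (a full window of length max(S) = 8), so the sequence is purely periodic with period 3.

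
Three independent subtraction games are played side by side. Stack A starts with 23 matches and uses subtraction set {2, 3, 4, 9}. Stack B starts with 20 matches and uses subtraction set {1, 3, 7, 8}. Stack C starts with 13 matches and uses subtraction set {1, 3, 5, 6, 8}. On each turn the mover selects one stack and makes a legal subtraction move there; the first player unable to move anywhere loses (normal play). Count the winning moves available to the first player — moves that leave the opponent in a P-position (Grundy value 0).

5

Stack A, S = {2, 3, 4, 9}:
n :  0  1  2  3  4  5  6  7  8  9 10 11 12 13 14 15 16 17 18 19 20 21 22 23
G :  0  0  1  1  2  2  0  0  1  1  2  2  0  0  1  1  2  2  0  0  1  1  2  2
G_A(23) = 2.
Stack B, S = {1, 3, 7, 8}:
n :  0  1  2  3  4  5  6  7  8  9 10 11 12 13 14 15 16 17 18 19 20
G :  0  1  0  1  0  1  0  1  2  3  2  3  2  3  2  0  1  0  1  0  1
G_B(20) = 1.
Stack C, S = {1, 3, 5, 6, 8}:
n :  0  1  2  3  4  5  6  7  8  9 10 11 12 13
G :  0  1  0  1  0  1  2  3  2  3  2  0  1  0
G_C(13) = 0.
Combined Grundy value = 2 ⊕ 1 ⊕ 0 = 3.
A winning move leaves total XOR = 0, i.e. changes one component's Grundy value g to g ⊕ X where X is the current total.
Stack A: need g' = 2⊕3 = 1. Options: 23−2→G=1, 23−3→G=1, 23−4→G=0, 23−9→G=1. Hits: 3.
Stack B: need g' = 1⊕3 = 2. Options: 20−1→G=0, 20−3→G=0, 20−7→G=3, 20−8→G=2. Hits: 1.
Stack C: need g' = 0⊕3 = 3. Options: 13−1→G=1, 13−3→G=2, 13−5→G=2, 13−6→G=3, 13−8→G=1. Hits: 1.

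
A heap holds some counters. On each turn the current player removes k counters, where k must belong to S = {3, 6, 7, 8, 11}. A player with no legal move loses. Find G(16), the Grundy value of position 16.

n :  0  1  2  3  4  5  6  7  8  9 10 11 12 13 14 15 16
G :  0  0  0  1  1  1  2  2  2  3  3  3  4  4  0  0  0

0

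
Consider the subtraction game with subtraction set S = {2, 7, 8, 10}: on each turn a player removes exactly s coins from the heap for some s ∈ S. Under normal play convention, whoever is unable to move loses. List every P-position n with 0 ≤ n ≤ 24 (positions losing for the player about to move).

n :  0  1  2  3  4  5  6  7  8  9 10 11 12 13 14 15 16 17 18 19 20 21 22 23 24
G :  0  0  1  1  0  0  1  1  2  2  3  3  2  2  3  3  0  0  1  1  0  0  1  1  2
P-positions are exactly the n with G(n) = 0.

0, 1, 4, 5, 16, 17, 20, 21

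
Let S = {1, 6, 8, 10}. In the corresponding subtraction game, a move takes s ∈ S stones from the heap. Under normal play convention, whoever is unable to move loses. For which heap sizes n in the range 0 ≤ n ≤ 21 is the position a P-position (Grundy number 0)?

0, 2, 4, 7, 9, 11, 16, 18, 20

G(0) = 0
G(1) = mex{0} = 1
G(2) = mex{1} = 0
G(3) = mex{0} = 1
G(4) = mex{1} = 0
G(5) = mex{0} = 1
G(6) = mex{1,0} = 2
G(7) = mex{2,1} = 0
G(8) = mex{0,0,0} = 1
G(9) = mex{1,1,1} = 0
G(10) = mex{0,0,0,0} = 1
G(11) = mex{1,1,1,1} = 0
G(12) = mex{0,2,0,0} = 1
G(13) = mex{1,0,1,1} = 2
G(14) = mex{2,1,2,0} = 3
G(15) = mex{3,0,0,1} = 2
G(16) = mex{2,1,1,2} = 0
G(17) = mex{0,0,0,0} = 1
G(18) = mex{1,1,1,1} = 0
G(19) = mex{0,2,0,0} = 1
G(20) = mex{1,3,1,1} = 0
G(21) = mex{0,2,2,0} = 1
P-positions are exactly the n with G(n) = 0.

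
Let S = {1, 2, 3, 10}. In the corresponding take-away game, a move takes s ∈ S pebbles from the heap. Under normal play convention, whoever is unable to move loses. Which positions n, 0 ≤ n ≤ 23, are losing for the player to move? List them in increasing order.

0, 4, 8, 12, 16, 20

G(0) = 0
G(1) = mex{0} = 1
G(2) = mex{1,0} = 2
G(3) = mex{2,1,0} = 3
G(4) = mex{3,2,1} = 0
G(5) = mex{0,3,2} = 1
G(6) = mex{1,0,3} = 2
G(7) = mex{2,1,0} = 3
G(8) = mex{3,2,1} = 0
G(9) = mex{0,3,2} = 1
G(10) = mex{1,0,3,0} = 2
G(11) = mex{2,1,0,1} = 3
G(12) = mex{3,2,1,2} = 0
G(13) = mex{0,3,2,3} = 1
G(14) = mex{1,0,3,0} = 2
G(15) = mex{2,1,0,1} = 3
G(16) = mex{3,2,1,2} = 0
G(17) = mex{0,3,2,3} = 1
G(18) = mex{1,0,3,0} = 2
G(19) = mex{2,1,0,1} = 3
G(20) = mex{3,2,1,2} = 0
G(21) = mex{0,3,2,3} = 1
G(22) = mex{1,0,3,0} = 2
G(23) = mex{2,1,0,1} = 3
P-positions are exactly the n with G(n) = 0.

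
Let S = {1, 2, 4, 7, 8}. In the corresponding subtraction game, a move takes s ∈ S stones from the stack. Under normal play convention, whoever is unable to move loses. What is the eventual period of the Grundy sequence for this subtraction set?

3

n :  0  1  2  3  4  5  6  7  8  9 10 11 12 13 14
G :  0  1  2  0  1  2  0  1  2  0  1  2  0  1  2
G(n+3) = G(n) holds for n = 0,…,7 (a full window of length max(S) = 8), so the sequence is purely periodic with period 3.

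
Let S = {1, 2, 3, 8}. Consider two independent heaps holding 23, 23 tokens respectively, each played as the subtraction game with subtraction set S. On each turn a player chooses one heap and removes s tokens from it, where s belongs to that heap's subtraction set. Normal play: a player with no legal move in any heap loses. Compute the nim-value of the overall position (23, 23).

0

All heaps use S = {1, 2, 3, 8}:
G(0) = 0
G(1) = mex{0} = 1
G(2) = mex{1,0} = 2
G(3) = mex{2,1,0} = 3
G(4) = mex{3,2,1} = 0
G(5) = mex{0,3,2} = 1
G(6) = mex{1,0,3} = 2
G(7) = mex{2,1,0} = 3
G(8) = mex{3,2,1,0} = 4
G(9) = mex{4,3,2,1} = 0
G(10) = mex{0,4,3,2} = 1
G(11) = mex{1,0,4,3} = 2
G(12) = mex{2,1,0,0} = 3
G(13) = mex{3,2,1,1} = 0
G(14) = mex{0,3,2,2} = 1
G(15) = mex{1,0,3,3} = 2
G(16) = mex{2,1,0,4} = 3
G(17) = mex{3,2,1,0} = 4
G(18) = mex{4,3,2,1} = 0
G(19) = mex{0,4,3,2} = 1
G(20) = mex{1,0,4,3} = 2
G(21) = mex{2,1,0,0} = 3
G(22) = mex{3,2,1,1} = 0
G(23) = mex{0,3,2,2} = 1
Heap A: G(23) = 1.
Heap B: G(23) = 1.
Combined Grundy value = 1 ⊕ 1 = 0.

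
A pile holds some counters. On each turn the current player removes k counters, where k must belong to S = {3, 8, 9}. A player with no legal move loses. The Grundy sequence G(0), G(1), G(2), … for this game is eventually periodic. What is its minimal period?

n :  0  1  2  3  4  5  6  7  8  9 10 11 12 13 14 15 16 17 18 19 20 21 22 23 24 25 26 27 28 29 30 31 32 33 34 35
G :  0  0  0  1  1  1  0  0  2  1  1  3  0  0  2  1  1  0  0  0  1  1  1  0  0  2  1  1  3  0  0  2  1  1  0  0
G(n+17) = G(n) holds for n = 0,…,8 (a full window of length max(S) = 9), so the sequence is purely periodic with period 17.

17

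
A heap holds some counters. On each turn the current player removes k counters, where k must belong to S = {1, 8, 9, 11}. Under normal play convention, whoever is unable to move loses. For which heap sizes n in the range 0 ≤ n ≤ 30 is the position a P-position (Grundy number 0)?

G(0) = 0
G(1) = mex{0} = 1
G(2) = mex{1} = 0
G(3) = mex{0} = 1
G(4) = mex{1} = 0
G(5) = mex{0} = 1
G(6) = mex{1} = 0
G(7) = mex{0} = 1
G(8) = mex{1,0} = 2
G(9) = mex{2,1,0} = 3
G(10) = mex{3,0,1} = 2
G(11) = mex{2,1,0,0} = 3
G(12) = mex{3,0,1,1} = 2
G(13) = mex{2,1,0,0} = 3
G(14) = mex{3,0,1,1} = 2
G(15) = mex{2,1,0,0} = 3
G(16) = mex{3,2,1,1} = 0
G(17) = mex{0,3,2,0} = 1
G(18) = mex{1,2,3,1} = 0
G(19) = mex{0,3,2,2} = 1
G(20) = mex{1,2,3,3} = 0
G(21) = mex{0,3,2,2} = 1
G(22) = mex{1,2,3,3} = 0
G(23) = mex{0,3,2,2} = 1
G(24) = mex{1,0,3,3} = 2
G(25) = mex{2,1,0,2} = 3
G(26) = mex{3,0,1,3} = 2
G(27) = mex{2,1,0,0} = 3
G(28) = mex{3,0,1,1} = 2
G(29) = mex{2,1,0,0} = 3
G(30) = mex{3,0,1,1} = 2
P-positions are exactly the n with G(n) = 0.

0, 2, 4, 6, 16, 18, 20, 22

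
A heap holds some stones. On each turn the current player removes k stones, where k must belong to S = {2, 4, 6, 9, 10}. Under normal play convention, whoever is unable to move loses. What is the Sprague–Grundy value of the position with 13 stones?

n :  0  1  2  3  4  5  6  7  8  9 10 11 12 13
G :  0  0  1  1  2  2  3  3  0  4  1  5  2  0

0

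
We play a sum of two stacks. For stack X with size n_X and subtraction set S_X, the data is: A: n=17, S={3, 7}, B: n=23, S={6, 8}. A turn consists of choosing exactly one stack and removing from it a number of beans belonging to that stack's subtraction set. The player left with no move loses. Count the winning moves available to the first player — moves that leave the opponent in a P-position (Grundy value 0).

Stack A, S = {3, 7}:
n :  0  1  2  3  4  5  6  7  8  9 10 11 12 13 14 15 16 17
G :  0  0  0  1  1  1  0  2  2  1  0  0  0  1  1  1  0  2
G_A(17) = 2.
Stack B, S = {6, 8}:
n :  0  1  2  3  4  5  6  7  8  9 10 11 12 13 14 15 16 17 18 19 20 21 22 23
G :  0  0  0  0  0  0  1  1  1  1  1  1  2  2  0  0  0  0  0  0  1  1  1  1
G_B(23) = 1.
Combined Grundy value = 2 ⊕ 1 = 3.
A winning move leaves total XOR = 0, i.e. changes one component's Grundy value g to g ⊕ X where X is the current total.
Stack A: need g' = 2⊕3 = 1. Options: 17−3→G=1, 17−7→G=0. Hits: 1.
Stack B: need g' = 1⊕3 = 2. Options: 23−6→G=0, 23−8→G=0. Hits: 0.

1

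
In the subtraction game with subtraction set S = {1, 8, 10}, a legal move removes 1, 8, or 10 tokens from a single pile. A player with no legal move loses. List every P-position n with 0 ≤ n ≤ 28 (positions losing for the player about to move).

0, 2, 4, 6, 9, 11, 13, 15, 18, 20, 22, 24, 27

n :  0  1  2  3  4  5  6  7  8  9 10 11 12 13 14 15 16 17 18 19 20 21 22 23 24 25 26 27 28
G :  0  1  0  1  0  1  0  1  2  0  1  0  1  0  1  0  1  2  0  1  0  1  0  1  0  1  2  0  1
P-positions are exactly the n with G(n) = 0.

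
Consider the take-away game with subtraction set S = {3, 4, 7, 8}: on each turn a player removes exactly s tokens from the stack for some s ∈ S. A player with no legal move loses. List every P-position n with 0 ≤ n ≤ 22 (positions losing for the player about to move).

G(0) = 0
G(1) = mex{} = 0
G(2) = mex{} = 0
G(3) = mex{0} = 1
G(4) = mex{0,0} = 1
G(5) = mex{0,0} = 1
G(6) = mex{1,0} = 2
G(7) = mex{1,1,0} = 2
G(8) = mex{1,1,0,0} = 2
G(9) = mex{2,1,0,0} = 3
G(10) = mex{2,2,1,0} = 3
G(11) = mex{2,2,1,1} = 0
G(12) = mex{3,2,1,1} = 0
G(13) = mex{3,3,2,1} = 0
G(14) = mex{0,3,2,2} = 1
G(15) = mex{0,0,2,2} = 1
G(16) = mex{0,0,3,2} = 1
G(17) = mex{1,0,3,3} = 2
G(18) = mex{1,1,0,3} = 2
G(19) = mex{1,1,0,0} = 2
G(20) = mex{2,1,0,0} = 3
G(21) = mex{2,2,1,0} = 3
G(22) = mex{2,2,1,1} = 0
P-positions are exactly the n with G(n) = 0.

0, 1, 2, 11, 12, 13, 22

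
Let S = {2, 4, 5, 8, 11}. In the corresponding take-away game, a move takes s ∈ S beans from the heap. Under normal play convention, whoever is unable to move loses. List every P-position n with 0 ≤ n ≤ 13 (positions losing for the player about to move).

0, 1, 7, 10, 13

G(0) = 0
G(1) = mex{} = 0
G(2) = mex{0} = 1
G(3) = mex{0} = 1
G(4) = mex{1,0} = 2
G(5) = mex{1,0,0} = 2
G(6) = mex{2,1,0} = 3
G(7) = mex{2,1,1} = 0
G(8) = mex{3,2,1,0} = 4
G(9) = mex{0,2,2,0} = 1
G(10) = mex{4,3,2,1} = 0
G(11) = mex{1,0,3,1,0} = 2
G(12) = mex{0,4,0,2,0} = 1
G(13) = mex{2,1,4,2,1} = 0
P-positions are exactly the n with G(n) = 0.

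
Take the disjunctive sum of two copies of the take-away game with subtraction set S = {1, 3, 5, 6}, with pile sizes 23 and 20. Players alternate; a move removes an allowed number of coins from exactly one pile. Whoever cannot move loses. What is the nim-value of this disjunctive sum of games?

All piles use S = {1, 3, 5, 6}:
G(0) = 0
G(1) = mex{0} = 1
G(2) = mex{1} = 0
G(3) = mex{0,0} = 1
G(4) = mex{1,1} = 0
G(5) = mex{0,0,0} = 1
G(6) = mex{1,1,1,0} = 2
G(7) = mex{2,0,0,1} = 3
G(8) = mex{3,1,1,0} = 2
G(9) = mex{2,2,0,1} = 3
G(10) = mex{3,3,1,0} = 2
G(11) = mex{2,2,2,1} = 0
G(12) = mex{0,3,3,2} = 1
G(13) = mex{1,2,2,3} = 0
G(14) = mex{0,0,3,2} = 1
G(15) = mex{1,1,2,3} = 0
G(16) = mex{0,0,0,2} = 1
G(17) = mex{1,1,1,0} = 2
G(18) = mex{2,0,0,1} = 3
G(19) = mex{3,1,1,0} = 2
G(20) = mex{2,2,0,1} = 3
G(21) = mex{3,3,1,0} = 2
G(22) = mex{2,2,2,1} = 0
G(23) = mex{0,3,3,2} = 1
Pile A: G(23) = 1.
Pile B: G(20) = 3.
Combined Grundy value = 1 ⊕ 3 = 2.

2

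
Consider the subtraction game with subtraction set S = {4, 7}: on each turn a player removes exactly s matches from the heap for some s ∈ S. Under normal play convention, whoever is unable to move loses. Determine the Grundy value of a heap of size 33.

0

G(0) = 0
G(1) = mex{} = 0
G(2) = mex{} = 0
G(3) = mex{} = 0
G(4) = mex{0} = 1
G(5) = mex{0} = 1
G(6) = mex{0} = 1
G(7) = mex{0,0} = 1
G(8) = mex{1,0} = 2
G(9) = mex{1,0} = 2
G(10) = mex{1,0} = 2
G(11) = mex{1,1} = 0
G(12) = mex{2,1} = 0
G(13) = mex{2,1} = 0
G(14) = mex{2,1} = 0
G(15) = mex{0,2} = 1
G(16) = mex{0,2} = 1
G(17) = mex{0,2} = 1
G(18) = mex{0,0} = 1
G(19) = mex{1,0} = 2
G(20) = mex{1,0} = 2
G(21) = mex{1,0} = 2
G(22) = mex{1,1} = 0
G(23) = mex{2,1} = 0
G(24) = mex{2,1} = 0
G(25) = mex{2,1} = 0
G(26) = mex{0,2} = 1
G(27) = mex{0,2} = 1
G(28) = mex{0,2} = 1
G(29) = mex{0,0} = 1
G(30) = mex{1,0} = 2
G(31) = mex{1,0} = 2
G(32) = mex{1,0} = 2
G(33) = mex{1,1} = 0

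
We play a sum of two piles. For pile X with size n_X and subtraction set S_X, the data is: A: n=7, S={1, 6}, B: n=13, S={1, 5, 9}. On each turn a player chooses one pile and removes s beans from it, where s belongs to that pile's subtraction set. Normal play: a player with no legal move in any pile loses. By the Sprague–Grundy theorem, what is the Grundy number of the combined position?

1

Pile A, S = {1, 6}:
n : 0 1 2 3 4 5 6 7
G : 0 1 0 1 0 1 2 0
G_A(7) = 0.
Pile B, S = {1, 5, 9}:
n :  0  1  2  3  4  5  6  7  8  9 10 11 12 13
G :  0  1  0  1  0  1  0  1  0  1  0  1  0  1
G_B(13) = 1.
Combined Grundy value = 0 ⊕ 1 = 1.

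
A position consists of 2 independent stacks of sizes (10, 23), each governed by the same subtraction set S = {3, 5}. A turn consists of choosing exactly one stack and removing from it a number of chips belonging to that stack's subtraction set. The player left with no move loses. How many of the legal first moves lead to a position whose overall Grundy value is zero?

2

All stacks use S = {3, 5}:
G(0) = 0
G(1) = mex{} = 0
G(2) = mex{} = 0
G(3) = mex{0} = 1
G(4) = mex{0} = 1
G(5) = mex{0,0} = 1
G(6) = mex{1,0} = 2
G(7) = mex{1,0} = 2
G(8) = mex{1,1} = 0
G(9) = mex{2,1} = 0
G(10) = mex{2,1} = 0
G(11) = mex{0,2} = 1
G(12) = mex{0,2} = 1
G(13) = mex{0,0} = 1
G(14) = mex{1,0} = 2
G(15) = mex{1,0} = 2
G(16) = mex{1,1} = 0
G(17) = mex{2,1} = 0
G(18) = mex{2,1} = 0
G(19) = mex{0,2} = 1
G(20) = mex{0,2} = 1
G(21) = mex{0,0} = 1
G(22) = mex{1,0} = 2
G(23) = mex{1,0} = 2
Stack A: G(10) = 0.
Stack B: G(23) = 2.
Combined Grundy value = 0 ⊕ 2 = 2.
A winning move leaves total XOR = 0, i.e. changes one component's Grundy value g to g ⊕ X where X is the current total.
Stack A: need g' = 0⊕2 = 2. Options: 10−3→G=2, 10−5→G=1. Hits: 1.
Stack B: need g' = 2⊕2 = 0. Options: 23−3→G=1, 23−5→G=0. Hits: 1.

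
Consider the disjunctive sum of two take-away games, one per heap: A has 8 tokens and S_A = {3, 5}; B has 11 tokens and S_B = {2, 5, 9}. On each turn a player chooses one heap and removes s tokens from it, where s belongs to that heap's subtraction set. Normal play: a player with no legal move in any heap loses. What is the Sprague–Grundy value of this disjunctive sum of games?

Heap A, S = {3, 5}:
n : 0 1 2 3 4 5 6 7 8
G : 0 0 0 1 1 1 2 2 0
G_A(8) = 0.
Heap B, S = {2, 5, 9}:
G(0) = 0
G(1) = mex{} = 0
G(2) = mex{0} = 1
G(3) = mex{0} = 1
G(4) = mex{1} = 0
G(5) = mex{1,0} = 2
G(6) = mex{0,0} = 1
G(7) = mex{2,1} = 0
G(8) = mex{1,1} = 0
G(9) = mex{0,0,0} = 1
G(10) = mex{0,2,0} = 1
G(11) = mex{1,1,1} = 0
G_B(11) = 0.
Combined Grundy value = 0 ⊕ 0 = 0.

0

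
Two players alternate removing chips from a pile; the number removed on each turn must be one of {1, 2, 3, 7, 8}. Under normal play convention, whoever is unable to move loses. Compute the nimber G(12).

3

n :  0  1  2  3  4  5  6  7  8  9 10 11 12
G :  0  1  2  3  0  1  2  3  4  0  1  2  3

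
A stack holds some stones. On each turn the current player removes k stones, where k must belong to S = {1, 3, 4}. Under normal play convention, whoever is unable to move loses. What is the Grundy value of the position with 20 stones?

n :  0  1  2  3  4  5  6  7  8  9 10 11 12 13 14 15 16 17 18 19 20
G :  0  1  0  1  2  3  2  0  1  0  1  2  3  2  0  1  0  1  2  3  2

2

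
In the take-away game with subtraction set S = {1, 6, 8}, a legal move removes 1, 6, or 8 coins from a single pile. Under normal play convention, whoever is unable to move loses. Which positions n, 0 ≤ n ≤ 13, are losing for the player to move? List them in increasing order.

0, 2, 4, 7, 9, 11

G(0) = 0
G(1) = mex{0} = 1
G(2) = mex{1} = 0
G(3) = mex{0} = 1
G(4) = mex{1} = 0
G(5) = mex{0} = 1
G(6) = mex{1,0} = 2
G(7) = mex{2,1} = 0
G(8) = mex{0,0,0} = 1
G(9) = mex{1,1,1} = 0
G(10) = mex{0,0,0} = 1
G(11) = mex{1,1,1} = 0
G(12) = mex{0,2,0} = 1
G(13) = mex{1,0,1} = 2
P-positions are exactly the n with G(n) = 0.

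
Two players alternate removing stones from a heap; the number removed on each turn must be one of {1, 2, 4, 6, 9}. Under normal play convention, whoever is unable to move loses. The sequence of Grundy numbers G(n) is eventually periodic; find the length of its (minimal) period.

n :  0  1  2  3  4  5  6  7  8  9 10 11 12 13 14 15 16 17 18
G :  0  1  2  0  1  2  3  4  0  1  2  0  1  2  3  4  0  1  2
G(n+8) = G(n) holds for n = 0,…,8 (a full window of length max(S) = 9), so the sequence is purely periodic with period 8.

8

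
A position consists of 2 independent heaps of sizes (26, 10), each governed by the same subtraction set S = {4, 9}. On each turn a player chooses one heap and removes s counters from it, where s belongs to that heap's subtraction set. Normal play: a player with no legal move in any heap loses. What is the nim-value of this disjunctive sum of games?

All heaps use S = {4, 9}:
G(0) = 0
G(1) = mex{} = 0
G(2) = mex{} = 0
G(3) = mex{} = 0
G(4) = mex{0} = 1
G(5) = mex{0} = 1
G(6) = mex{0} = 1
G(7) = mex{0} = 1
G(8) = mex{1} = 0
G(9) = mex{1,0} = 2
G(10) = mex{1,0} = 2
G(11) = mex{1,0} = 2
G(12) = mex{0,0} = 1
G(13) = mex{2,1} = 0
G(14) = mex{2,1} = 0
G(15) = mex{2,1} = 0
G(16) = mex{1,1} = 0
G(17) = mex{0,0} = 1
G(18) = mex{0,2} = 1
G(19) = mex{0,2} = 1
G(20) = mex{0,2} = 1
G(21) = mex{1,1} = 0
G(22) = mex{1,0} = 2
G(23) = mex{1,0} = 2
G(24) = mex{1,0} = 2
G(25) = mex{0,0} = 1
G(26) = mex{2,1} = 0
Heap A: G(26) = 0.
Heap B: G(10) = 2.
Combined Grundy value = 0 ⊕ 2 = 2.

2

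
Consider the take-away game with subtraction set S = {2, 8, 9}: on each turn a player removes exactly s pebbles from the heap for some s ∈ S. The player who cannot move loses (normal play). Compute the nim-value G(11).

G(0) = 0
G(1) = mex{} = 0
G(2) = mex{0} = 1
G(3) = mex{0} = 1
G(4) = mex{1} = 0
G(5) = mex{1} = 0
G(6) = mex{0} = 1
G(7) = mex{0} = 1
G(8) = mex{1,0} = 2
G(9) = mex{1,0,0} = 2
G(10) = mex{2,1,0} = 3
G(11) = mex{2,1,1} = 0

0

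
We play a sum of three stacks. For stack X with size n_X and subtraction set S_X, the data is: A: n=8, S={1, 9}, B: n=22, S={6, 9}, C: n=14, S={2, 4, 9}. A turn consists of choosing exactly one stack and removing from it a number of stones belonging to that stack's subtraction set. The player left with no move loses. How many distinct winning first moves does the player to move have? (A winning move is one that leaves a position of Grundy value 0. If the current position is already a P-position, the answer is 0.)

Stack A, S = {1, 9}:
G(0) = 0
G(1) = mex{0} = 1
G(2) = mex{1} = 0
G(3) = mex{0} = 1
G(4) = mex{1} = 0
G(5) = mex{0} = 1
G(6) = mex{1} = 0
G(7) = mex{0} = 1
G(8) = mex{1} = 0
G_A(8) = 0.
Stack B, S = {6, 9}:
n :  0  1  2  3  4  5  6  7  8  9 10 11 12 13 14 15 16 17 18 19 20 21 22
G :  0  0  0  0  0  0  1  1  1  1  1  1  2  2  2  0  0  0  0  0  0  1  1
G_B(22) = 1.
Stack C, S = {2, 4, 9}:
G(0) = 0
G(1) = mex{} = 0
G(2) = mex{0} = 1
G(3) = mex{0} = 1
G(4) = mex{1,0} = 2
G(5) = mex{1,0} = 2
G(6) = mex{2,1} = 0
G(7) = mex{2,1} = 0
G(8) = mex{0,2} = 1
G(9) = mex{0,2,0} = 1
G(10) = mex{1,0,0} = 2
G(11) = mex{1,0,1} = 2
G(12) = mex{2,1,1} = 0
G(13) = mex{2,1,2} = 0
G(14) = mex{0,2,2} = 1
G_C(14) = 1.
Combined Grundy value = 0 ⊕ 1 ⊕ 1 = 0.
A winning move leaves total XOR = 0, i.e. changes one component's Grundy value g to g ⊕ X where X is the current total.
Stack A: target g' = 0⊕0 = 0, but every legal move changes the Grundy value (mex property), so 0 moves.
Stack B: target g' = 1⊕0 = 1, but every legal move changes the Grundy value (mex property), so 0 moves.
Stack C: target g' = 1⊕0 = 1, but every legal move changes the Grundy value (mex property), so 0 moves.

0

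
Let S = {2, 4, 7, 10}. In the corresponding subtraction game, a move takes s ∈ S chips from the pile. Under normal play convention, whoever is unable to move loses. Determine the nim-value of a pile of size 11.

n :  0  1  2  3  4  5  6  7  8  9 10 11
G :  0  0  1  1  2  2  0  3  1  0  2  1

1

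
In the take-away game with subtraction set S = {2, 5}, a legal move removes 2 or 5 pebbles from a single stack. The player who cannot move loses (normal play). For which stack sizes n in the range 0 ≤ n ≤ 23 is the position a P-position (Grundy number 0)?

n :  0  1  2  3  4  5  6  7  8  9 10 11 12 13 14 15 16 17 18 19 20 21 22 23
G :  0  0  1  1  0  2  1  0  0  1  1  0  2  1  0  0  1  1  0  2  1  0  0  1
P-positions are exactly the n with G(n) = 0.

0, 1, 4, 7, 8, 11, 14, 15, 18, 21, 22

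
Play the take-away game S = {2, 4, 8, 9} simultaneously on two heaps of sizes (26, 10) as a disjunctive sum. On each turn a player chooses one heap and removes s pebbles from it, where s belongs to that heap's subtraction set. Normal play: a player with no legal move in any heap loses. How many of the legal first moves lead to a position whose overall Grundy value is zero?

All heaps use S = {2, 4, 8, 9}:
n :  0  1  2  3  4  5  6  7  8  9 10 11 12 13 14 15 16 17 18 19 20 21 22 23 24 25 26
G :  0  0  1  1  2  2  0  0  1  1  2  2  0  0  1  1  2  2  0  0  1  1  2  2  0  0  1
Heap A: G(26) = 1.
Heap B: G(10) = 2.
Combined Grundy value = 1 ⊕ 2 = 3.
A winning move leaves total XOR = 0, i.e. changes one component's Grundy value g to g ⊕ X where X is the current total.
Heap A: need g' = 1⊕3 = 2. Options: 26−2→G=0, 26−4→G=2, 26−8→G=0, 26−9→G=2. Hits: 2.
Heap B: need g' = 2⊕3 = 1. Options: 10−2→G=1, 10−4→G=0, 10−8→G=1, 10−9→G=0. Hits: 2.

4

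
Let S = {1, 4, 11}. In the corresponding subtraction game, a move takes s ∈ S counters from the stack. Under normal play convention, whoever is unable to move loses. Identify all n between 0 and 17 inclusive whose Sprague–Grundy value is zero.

0, 2, 5, 7, 10, 12, 15, 17

n :  0  1  2  3  4  5  6  7  8  9 10 11 12 13 14 15 16 17
G :  0  1  0  1  2  0  1  0  1  2  0  1  0  1  2  0  1  0
P-positions are exactly the n with G(n) = 0.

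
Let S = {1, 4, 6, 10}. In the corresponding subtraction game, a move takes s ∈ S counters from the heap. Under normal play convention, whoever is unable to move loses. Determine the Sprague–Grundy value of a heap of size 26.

3

G(0) = 0
G(1) = mex{0} = 1
G(2) = mex{1} = 0
G(3) = mex{0} = 1
G(4) = mex{1,0} = 2
G(5) = mex{2,1} = 0
G(6) = mex{0,0,0} = 1
G(7) = mex{1,1,1} = 0
G(8) = mex{0,2,0} = 1
G(9) = mex{1,0,1} = 2
G(10) = mex{2,1,2,0} = 3
G(11) = mex{3,0,0,1} = 2
G(12) = mex{2,1,1,0} = 3
G(13) = mex{3,2,0,1} = 4
G(14) = mex{4,3,1,2} = 0
G(15) = mex{0,2,2,0} = 1
G(16) = mex{1,3,3,1} = 0
G(17) = mex{0,4,2,0} = 1
G(18) = mex{1,0,3,1} = 2
G(19) = mex{2,1,4,2} = 0
G(20) = mex{0,0,0,3} = 1
G(21) = mex{1,1,1,2} = 0
G(22) = mex{0,2,0,3} = 1
G(23) = mex{1,0,1,4} = 2
G(24) = mex{2,1,2,0} = 3
G(25) = mex{3,0,0,1} = 2
G(26) = mex{2,1,1,0} = 3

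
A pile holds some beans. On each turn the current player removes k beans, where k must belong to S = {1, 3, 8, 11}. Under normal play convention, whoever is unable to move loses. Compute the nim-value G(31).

3

G(0) = 0
G(1) = mex{0} = 1
G(2) = mex{1} = 0
G(3) = mex{0,0} = 1
G(4) = mex{1,1} = 0
G(5) = mex{0,0} = 1
G(6) = mex{1,1} = 0
G(7) = mex{0,0} = 1
G(8) = mex{1,1,0} = 2
G(9) = mex{2,0,1} = 3
G(10) = mex{3,1,0} = 2
G(11) = mex{2,2,1,0} = 3
G(12) = mex{3,3,0,1} = 2
G(13) = mex{2,2,1,0} = 3
G(14) = mex{3,3,0,1} = 2
G(15) = mex{2,2,1,0} = 3
G(16) = mex{3,3,2,1} = 0
G(17) = mex{0,2,3,0} = 1
G(18) = mex{1,3,2,1} = 0
G(19) = mex{0,0,3,2} = 1
G(20) = mex{1,1,2,3} = 0
G(21) = mex{0,0,3,2} = 1
G(22) = mex{1,1,2,3} = 0
G(23) = mex{0,0,3,2} = 1
G(24) = mex{1,1,0,3} = 2
G(25) = mex{2,0,1,2} = 3
G(26) = mex{3,1,0,3} = 2
G(27) = mex{2,2,1,0} = 3
G(28) = mex{3,3,0,1} = 2
G(29) = mex{2,2,1,0} = 3
G(30) = mex{3,3,0,1} = 2
G(31) = mex{2,2,1,0} = 3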